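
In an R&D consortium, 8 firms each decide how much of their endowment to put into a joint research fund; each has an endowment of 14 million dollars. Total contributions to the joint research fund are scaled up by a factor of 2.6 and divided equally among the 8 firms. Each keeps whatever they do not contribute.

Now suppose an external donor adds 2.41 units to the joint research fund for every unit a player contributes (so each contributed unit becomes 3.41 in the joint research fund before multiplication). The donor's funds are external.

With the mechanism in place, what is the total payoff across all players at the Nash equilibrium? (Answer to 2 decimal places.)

992.99 million dollars

The effective private return per unit is now 2.6 × 3.41 / 8 = 1.1083 > 1, so every player's dominant strategy flips to full contribution.
At the Nash equilibrium everyone contributes 14. Group total payoff = 2.6 × 3.41 × 112 = 992.99.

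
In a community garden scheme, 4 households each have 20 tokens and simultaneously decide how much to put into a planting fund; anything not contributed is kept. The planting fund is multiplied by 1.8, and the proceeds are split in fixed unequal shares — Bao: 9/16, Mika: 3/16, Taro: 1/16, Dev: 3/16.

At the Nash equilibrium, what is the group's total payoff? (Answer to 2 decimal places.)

Player j's private return per contributed unit is 1.8 × (j's share). Contributing is weakly dominant for j when that share is at least 1/1.8 = 0.5556, and contributing 0 is dominant otherwise.
The only share above 0.5556 is Bao's 9/16, contributing 20; the remaining 3 contribute 0. Total contributed: 20.
The planting fund pays out 1.8 × 20 = 36.00 in total (split across the unequal shares, but the aggregate is all that matters for the group sum).
The 3 free-riders keep 20 each, adding 60. Group total = 60 + 36.00 = 96.00.

96.00 tokens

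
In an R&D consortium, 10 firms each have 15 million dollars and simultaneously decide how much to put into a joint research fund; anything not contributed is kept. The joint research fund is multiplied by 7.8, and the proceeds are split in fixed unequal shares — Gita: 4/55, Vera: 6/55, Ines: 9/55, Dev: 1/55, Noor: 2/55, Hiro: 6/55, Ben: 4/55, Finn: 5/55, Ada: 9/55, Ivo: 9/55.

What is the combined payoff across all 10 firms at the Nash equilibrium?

456.00 million dollars

For player j, contributing a unit is worthwhile iff 7.8 × (j's share) ≥ 1, i.e. iff j's share is at least 0.1282.
Ines, Ada and Ivo clear that bar, contributing 15 each; the remaining 7 contribute 0. Total contributed: 45.
The joint research fund pays out 7.8 × 45 = 351.00 in total (split across the unequal shares, but the aggregate is all that matters for the group sum).
The 7 free-riders keep 15 each, adding 105. Group total = 105 + 351.00 = 456.00.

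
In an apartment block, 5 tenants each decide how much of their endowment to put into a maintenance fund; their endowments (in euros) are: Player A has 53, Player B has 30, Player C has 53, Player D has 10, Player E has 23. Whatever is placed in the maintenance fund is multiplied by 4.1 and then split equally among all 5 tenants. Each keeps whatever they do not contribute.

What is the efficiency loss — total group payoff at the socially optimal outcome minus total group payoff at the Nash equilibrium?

523.90 euros

The private return per contributed unit is 4.1/5 = 0.8200 < 1 for every player regardless of endowment, so the Nash equilibrium is zero contribution and the group total is Σ E_j = 53 + 30 + 53 + 10 + 23 = 169.
Each contributed unit returns 4.100 to the group, so the social optimum is full contribution by everyone: group total = 4.100 × 169 = 692.90.
Efficiency loss = (4.100 − 1) × 169 = 523.90.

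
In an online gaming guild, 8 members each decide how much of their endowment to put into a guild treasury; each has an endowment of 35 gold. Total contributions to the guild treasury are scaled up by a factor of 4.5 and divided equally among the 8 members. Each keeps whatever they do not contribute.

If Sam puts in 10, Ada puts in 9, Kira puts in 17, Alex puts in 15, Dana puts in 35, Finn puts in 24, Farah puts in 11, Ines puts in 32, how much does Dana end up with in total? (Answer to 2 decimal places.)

86.06 gold

Total contributed: 10 + 9 + 17 + 15 + 35 + 24 + 11 + 32 = 153.
Each receives 4.5 × 153 / 8 = 86.06 from the guild treasury.
Dana keeps 35 − 35 = 0, so Dana's payoff is 0 + 86.06 = 86.06.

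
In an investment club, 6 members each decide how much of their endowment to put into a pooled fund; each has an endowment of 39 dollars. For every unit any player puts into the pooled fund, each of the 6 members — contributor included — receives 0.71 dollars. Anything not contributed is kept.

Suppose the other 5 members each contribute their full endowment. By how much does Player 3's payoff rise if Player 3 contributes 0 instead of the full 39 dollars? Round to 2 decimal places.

11.31 dollars

Switching from a contribution of 39 to 0 lets Player 3 keep an extra 39 dollars, but lowers the pooled fund by 39, which costs Player 3 their own share of that drop: 0.71 × 39 = 27.69.
Net gain = 39 − 27.69 = 11.31. The private return per contributed unit (0.71) is below 1, so free-riding is indeed the best response regardless of what the others do.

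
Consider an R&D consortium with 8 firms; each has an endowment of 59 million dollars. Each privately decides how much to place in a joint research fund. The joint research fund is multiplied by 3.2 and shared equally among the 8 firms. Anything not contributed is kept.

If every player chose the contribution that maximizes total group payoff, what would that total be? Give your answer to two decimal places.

1510.40 million dollars

Each contributed unit returns 3.200 to the group as a whole (0.4000 to each of 8 players), which exceeds 1, so the social optimum is full contribution: group total = 3.200 × 472 = 1510.40.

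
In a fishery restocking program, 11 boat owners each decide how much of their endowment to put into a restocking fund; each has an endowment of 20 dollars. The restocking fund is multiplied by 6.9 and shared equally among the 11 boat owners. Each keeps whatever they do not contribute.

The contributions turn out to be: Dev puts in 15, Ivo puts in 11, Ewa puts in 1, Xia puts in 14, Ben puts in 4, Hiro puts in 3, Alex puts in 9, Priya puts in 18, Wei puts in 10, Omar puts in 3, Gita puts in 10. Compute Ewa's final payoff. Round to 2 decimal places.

80.47 dollars

Total contributed: 15 + 11 + 1 + 14 + 4 + 3 + 9 + 18 + 10 + 3 + 10 = 98.
Each receives 6.9 × 98 / 11 = 61.47 from the restocking fund.
Ewa keeps 20 − 1 = 19, so Ewa's payoff is 19 + 61.47 = 80.47.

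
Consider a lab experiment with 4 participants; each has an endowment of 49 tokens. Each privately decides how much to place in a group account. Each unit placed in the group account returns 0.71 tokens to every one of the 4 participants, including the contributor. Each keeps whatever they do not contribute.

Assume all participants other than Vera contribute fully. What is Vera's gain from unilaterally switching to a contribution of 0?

14.21 tokens

Switching from a contribution of 49 to 0 lets Vera keep an extra 49 tokens, but lowers the group account by 49, which costs Vera their own share of that drop: 0.71 × 49 = 34.79.
Net gain = 49 − 34.79 = 14.21. The private return per contributed unit (0.71) is below 1, so free-riding is indeed the best response regardless of what the others do.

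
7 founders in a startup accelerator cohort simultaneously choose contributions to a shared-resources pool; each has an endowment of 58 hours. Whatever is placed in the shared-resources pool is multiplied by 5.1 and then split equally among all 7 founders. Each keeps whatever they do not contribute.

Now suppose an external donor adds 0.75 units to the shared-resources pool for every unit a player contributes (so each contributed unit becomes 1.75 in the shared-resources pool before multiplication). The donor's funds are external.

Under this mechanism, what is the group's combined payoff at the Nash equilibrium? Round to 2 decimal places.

The effective private return per unit is now 5.1 × 1.75 / 7 = 1.2750 > 1, so every player's dominant strategy flips to full contribution.
At the Nash equilibrium everyone contributes 58. Group total payoff = 5.1 × 1.75 × 406 = 3623.55.

3623.55 hours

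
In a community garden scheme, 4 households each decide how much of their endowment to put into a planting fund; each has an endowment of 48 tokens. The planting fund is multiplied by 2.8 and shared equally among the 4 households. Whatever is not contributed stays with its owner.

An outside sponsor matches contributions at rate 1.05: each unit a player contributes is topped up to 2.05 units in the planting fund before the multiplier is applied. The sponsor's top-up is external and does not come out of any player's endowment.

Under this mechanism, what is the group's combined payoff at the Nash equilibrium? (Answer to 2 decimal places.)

1102.08 tokens

Under the mechanism each unit contributed yields 2.8 × 2.05 / 4 = 1.4350 back to its contributor per unit of net cost, which exceeds 1, making full contribution the dominant choice for everyone.
So the Nash equilibrium is full contribution by all 4; the group earns 2.8 × 2.05 × 192 = 1102.08.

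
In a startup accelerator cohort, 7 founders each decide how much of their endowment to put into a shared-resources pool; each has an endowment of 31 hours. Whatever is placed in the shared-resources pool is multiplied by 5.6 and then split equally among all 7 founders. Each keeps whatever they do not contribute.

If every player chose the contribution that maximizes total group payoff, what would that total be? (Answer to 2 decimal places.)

Each contributed unit returns 5.600 to the group as a whole (0.8000 to each of 7 players), which exceeds 1, so the social optimum is full contribution: group total = 5.600 × 217 = 1215.20.

1215.20 hours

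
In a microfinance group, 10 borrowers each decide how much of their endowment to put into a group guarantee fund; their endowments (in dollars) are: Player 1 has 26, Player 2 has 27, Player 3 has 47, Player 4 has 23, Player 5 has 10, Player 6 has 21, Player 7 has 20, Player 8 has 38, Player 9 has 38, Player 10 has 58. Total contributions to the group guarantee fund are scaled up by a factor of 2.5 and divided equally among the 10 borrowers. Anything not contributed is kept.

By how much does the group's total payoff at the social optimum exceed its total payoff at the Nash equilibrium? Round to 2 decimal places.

The private return per contributed unit is 2.5/10 = 0.2500 < 1 for every player regardless of endowment, so the Nash equilibrium is zero contribution and the group total is Σ E_j = 26 + 27 + 47 + 23 + 10 + 21 + 20 + 38 + 38 + 58 = 308.
Each contributed unit returns 2.500 to the group, so the social optimum is full contribution by everyone: group total = 2.500 × 308 = 770.00.
Efficiency loss = (2.500 − 1) × 308 = 462.00.

462.00 dollars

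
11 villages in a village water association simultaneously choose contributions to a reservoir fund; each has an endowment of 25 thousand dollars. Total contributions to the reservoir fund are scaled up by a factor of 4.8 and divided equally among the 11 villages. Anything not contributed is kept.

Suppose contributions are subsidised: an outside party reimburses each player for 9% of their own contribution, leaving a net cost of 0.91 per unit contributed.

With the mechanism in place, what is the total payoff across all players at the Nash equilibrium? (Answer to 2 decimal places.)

275.00 thousand dollars

Even with the mechanism, each unit contributed returns only (4.8/11) / 0.91 = 0.4795 per unit of net cost, so contributing nothing is still dominant.
Everyone keeps their endowment and the group total is 11 × 25 = 275.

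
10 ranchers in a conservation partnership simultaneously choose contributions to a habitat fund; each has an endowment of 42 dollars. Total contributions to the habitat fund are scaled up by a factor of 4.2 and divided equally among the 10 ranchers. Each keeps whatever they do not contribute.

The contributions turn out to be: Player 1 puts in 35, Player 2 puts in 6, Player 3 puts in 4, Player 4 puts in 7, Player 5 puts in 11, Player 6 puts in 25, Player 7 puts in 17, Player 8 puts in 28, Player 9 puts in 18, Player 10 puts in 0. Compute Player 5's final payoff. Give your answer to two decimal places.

Total contributed: 35 + 6 + 4 + 7 + 11 + 25 + 17 + 28 + 18 + 0 = 151.
Each receives 4.2 × 151 / 10 = 63.42 from the habitat fund.
Player 5 keeps 42 − 11 = 31, so Player 5's payoff is 31 + 63.42 = 94.42.

94.42 dollars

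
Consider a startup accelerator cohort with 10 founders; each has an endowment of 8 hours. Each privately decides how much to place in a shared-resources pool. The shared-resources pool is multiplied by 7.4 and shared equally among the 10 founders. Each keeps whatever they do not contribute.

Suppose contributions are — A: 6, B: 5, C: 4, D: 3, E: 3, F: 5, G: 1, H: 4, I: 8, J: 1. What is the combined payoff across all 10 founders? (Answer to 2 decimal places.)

336.00 hours

Total contributed: 6 + 5 + 4 + 3 + 3 + 5 + 1 + 4 + 8 + 1 = 40; total kept: 10 × 8 − 40 = 40.
The shared-resources pool pays out 7.4 × 40 = 296.00 in aggregate.
Group total = 40 + 296.00 = 336.00.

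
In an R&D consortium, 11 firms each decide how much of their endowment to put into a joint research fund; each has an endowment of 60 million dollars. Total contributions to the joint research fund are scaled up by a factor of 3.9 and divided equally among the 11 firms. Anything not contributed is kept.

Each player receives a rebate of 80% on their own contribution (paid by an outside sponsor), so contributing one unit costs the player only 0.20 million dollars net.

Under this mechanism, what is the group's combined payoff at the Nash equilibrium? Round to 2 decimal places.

3102.00 million dollars

Under the mechanism each unit contributed yields (3.9/11) / 0.20 = 1.7727 back to its contributor per unit of net cost, which exceeds 1, making full contribution the dominant choice for everyone.
So the Nash equilibrium is full contribution by all 11; the group earns 11 × (60 × 0.80 + 3.9 × 60) = 3102.00.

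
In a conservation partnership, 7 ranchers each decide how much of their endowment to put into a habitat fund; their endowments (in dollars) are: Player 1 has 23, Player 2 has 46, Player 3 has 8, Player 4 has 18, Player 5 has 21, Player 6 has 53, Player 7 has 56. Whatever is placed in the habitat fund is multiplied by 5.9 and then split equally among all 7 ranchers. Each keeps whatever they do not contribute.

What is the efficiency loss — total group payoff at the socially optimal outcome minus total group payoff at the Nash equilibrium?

The private return per contributed unit is 5.9/7 = 0.8429 < 1 for every player regardless of endowment, so the Nash equilibrium is zero contribution and the group total is Σ E_j = 23 + 46 + 8 + 18 + 21 + 53 + 56 = 225.
Each contributed unit returns 5.900 to the group, so the social optimum is full contribution by everyone: group total = 5.900 × 225 = 1327.50.
Efficiency loss = (5.900 − 1) × 225 = 1102.50.

1102.50 dollars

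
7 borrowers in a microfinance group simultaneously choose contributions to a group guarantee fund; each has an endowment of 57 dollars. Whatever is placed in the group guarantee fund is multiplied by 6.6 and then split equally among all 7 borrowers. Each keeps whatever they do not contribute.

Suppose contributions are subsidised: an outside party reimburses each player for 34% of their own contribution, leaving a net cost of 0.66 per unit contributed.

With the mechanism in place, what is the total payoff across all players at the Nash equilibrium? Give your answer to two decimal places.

2769.06 dollars

With the mechanism, a contributed unit returns (6.6/7) / 0.66 = 1.4286 per unit of net cost to the contributor — now above 1 — so contributing fully is weakly dominant for every player.
So the Nash equilibrium is full contribution by all 7; the group earns 7 × (57 × 0.34 + 6.6 × 57) = 2769.06.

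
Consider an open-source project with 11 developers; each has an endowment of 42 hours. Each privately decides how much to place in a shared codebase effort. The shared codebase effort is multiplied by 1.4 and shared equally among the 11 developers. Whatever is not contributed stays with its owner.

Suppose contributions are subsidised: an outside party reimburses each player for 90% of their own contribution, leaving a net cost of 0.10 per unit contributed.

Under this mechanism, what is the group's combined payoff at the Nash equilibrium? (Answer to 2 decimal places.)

With the mechanism, a contributed unit returns (1.4/11) / 0.10 = 1.2727 per unit of net cost to the contributor — now above 1 — so contributing fully is weakly dominant for every player.
So the Nash equilibrium is full contribution by all 11; the group earns 11 × (42 × 0.90 + 1.4 × 42) = 1062.60.

1062.60 hours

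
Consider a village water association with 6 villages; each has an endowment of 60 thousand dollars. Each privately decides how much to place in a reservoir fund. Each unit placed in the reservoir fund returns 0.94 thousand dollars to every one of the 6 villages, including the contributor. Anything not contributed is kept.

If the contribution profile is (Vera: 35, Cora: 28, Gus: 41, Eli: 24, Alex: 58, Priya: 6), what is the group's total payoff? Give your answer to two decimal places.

1250.88 thousand dollars

Total contributed: 35 + 28 + 41 + 24 + 58 + 6 = 192; total kept: 6 × 60 − 192 = 168.
The reservoir fund pays out 0.94 × 6 × 192 = 1082.88 in aggregate.
Group total = 168 + 1082.88 = 1250.88.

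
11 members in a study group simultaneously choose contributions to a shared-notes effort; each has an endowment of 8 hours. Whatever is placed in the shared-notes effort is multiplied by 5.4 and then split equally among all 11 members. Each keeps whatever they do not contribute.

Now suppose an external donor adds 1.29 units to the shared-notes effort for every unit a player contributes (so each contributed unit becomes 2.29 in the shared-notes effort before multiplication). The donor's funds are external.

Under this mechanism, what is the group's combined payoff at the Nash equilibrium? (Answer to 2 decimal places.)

1088.21 hours

With the mechanism, a contributed unit returns 5.4 × 2.29 / 11 = 1.1242 per unit of net cost to the contributor — now above 1 — so contributing fully is weakly dominant for every player.
So the Nash equilibrium is full contribution by all 11; the group earns 5.4 × 2.29 × 88 = 1088.21.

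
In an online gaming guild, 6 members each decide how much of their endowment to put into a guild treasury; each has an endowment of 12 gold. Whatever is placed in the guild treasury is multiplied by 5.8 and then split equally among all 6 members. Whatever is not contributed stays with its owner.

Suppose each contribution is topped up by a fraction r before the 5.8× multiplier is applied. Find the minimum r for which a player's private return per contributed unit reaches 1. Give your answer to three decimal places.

With matching at rate r, one contributed unit becomes (1 + r) in the guild treasury and returns 5.8 × (1 + r) / 6 to the contributor.
Setting this equal to 1: 1 + r = 6/5.8 = 1.0345.
So the minimum matching rate is r = 1.0345 − 1 = 0.034.

0.034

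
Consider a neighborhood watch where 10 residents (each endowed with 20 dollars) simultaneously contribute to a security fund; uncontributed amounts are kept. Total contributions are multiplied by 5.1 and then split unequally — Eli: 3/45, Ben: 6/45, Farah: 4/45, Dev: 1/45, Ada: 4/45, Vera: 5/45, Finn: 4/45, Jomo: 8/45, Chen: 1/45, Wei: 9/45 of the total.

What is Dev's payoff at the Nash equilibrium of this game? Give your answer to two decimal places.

22.27 dollars

A player with share s gets back 5.1·s per unit contributed, so full contribution is dominant for anyone with s > 1/5.1 = 0.1961 and zero contribution is dominant for anyone below.
Only Wei (9/45) clears that bar, contributing 20; the remaining 9 contribute 0. Total contributed: 20.
Dev keeps 20 and receives 5.1 × 20 × 1/45 = 2.27 from the security fund, for a payoff of 22.27.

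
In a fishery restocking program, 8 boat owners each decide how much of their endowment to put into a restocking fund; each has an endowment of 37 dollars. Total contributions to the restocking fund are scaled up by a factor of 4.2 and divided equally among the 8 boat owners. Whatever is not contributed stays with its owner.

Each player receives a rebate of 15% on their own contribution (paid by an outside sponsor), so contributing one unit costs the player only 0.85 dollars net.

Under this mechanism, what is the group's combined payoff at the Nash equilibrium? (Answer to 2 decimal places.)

296.00 dollars

The effective private return is (4.2/8) / 0.85 = 0.6176, which is still under 1, so the mechanism doesn't change anyone's dominant strategy: zero contribution.
Everyone keeps their endowment and the group total is 8 × 37 = 296.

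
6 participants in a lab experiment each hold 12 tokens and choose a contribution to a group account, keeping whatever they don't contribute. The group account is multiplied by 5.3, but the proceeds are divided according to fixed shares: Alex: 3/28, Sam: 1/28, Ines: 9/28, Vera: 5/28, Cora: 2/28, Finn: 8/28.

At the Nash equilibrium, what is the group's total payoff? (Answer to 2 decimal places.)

A player with share s gets back 5.3·s per unit contributed, so full contribution is dominant for anyone with s > 1/5.3 = 0.1887 and zero contribution is dominant for anyone below.
Ines and Finn are above the threshold, contributing 12 each; the remaining 4 contribute 0. Total contributed: 24.
The group account pays out 5.3 × 24 = 127.20 in total (split across the unequal shares, but the aggregate is all that matters for the group sum).
The 4 free-riders keep 12 each, adding 48. Group total = 48 + 127.20 = 175.20.

175.20 tokens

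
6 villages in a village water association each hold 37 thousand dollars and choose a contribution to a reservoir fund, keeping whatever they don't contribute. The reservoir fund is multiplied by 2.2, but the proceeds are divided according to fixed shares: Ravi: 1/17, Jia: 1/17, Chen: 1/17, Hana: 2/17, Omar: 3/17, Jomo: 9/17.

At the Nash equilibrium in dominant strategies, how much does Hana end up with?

46.58 thousand dollars

For player j, contributing a unit is worthwhile iff 2.2 × (j's share) ≥ 1, i.e. iff j's share is at least 0.4545.
Jomo alone (share 9/17) is above the threshold, contributing 37; the remaining 5 contribute 0. Total contributed: 37.
Hana keeps 37 and receives 2.2 × 37 × 2/17 = 9.58 from the reservoir fund, for a payoff of 46.58.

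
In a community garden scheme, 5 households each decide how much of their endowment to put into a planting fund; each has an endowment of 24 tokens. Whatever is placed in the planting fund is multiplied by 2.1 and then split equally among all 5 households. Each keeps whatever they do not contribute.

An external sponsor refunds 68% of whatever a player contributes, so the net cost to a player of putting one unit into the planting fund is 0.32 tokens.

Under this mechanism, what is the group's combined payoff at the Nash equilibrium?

333.60 tokens

With the mechanism, a contributed unit returns (2.1/5) / 0.32 = 1.3125 per unit of net cost to the contributor — now above 1 — so contributing fully is weakly dominant for every player.
At the Nash equilibrium everyone contributes 24. Group total payoff = 5 × (24 × 0.68 + 2.1 × 24) = 333.60.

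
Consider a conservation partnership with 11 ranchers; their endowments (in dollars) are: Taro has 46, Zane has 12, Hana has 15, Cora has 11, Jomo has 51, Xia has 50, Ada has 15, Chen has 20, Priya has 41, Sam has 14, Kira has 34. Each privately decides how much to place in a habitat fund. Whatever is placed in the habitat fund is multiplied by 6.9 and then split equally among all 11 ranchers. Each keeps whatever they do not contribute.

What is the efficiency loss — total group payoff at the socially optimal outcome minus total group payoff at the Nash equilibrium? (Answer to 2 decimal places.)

The private return per contributed unit is 6.9/11 = 0.6273 < 1 for every player regardless of endowment, so the Nash equilibrium is zero contribution and the group total is Σ E_j = 46 + 12 + 15 + 11 + 51 + 50 + 15 + 20 + 41 + 14 + 34 = 309.
Each contributed unit returns 6.900 to the group, so the social optimum is full contribution by everyone: group total = 6.900 × 309 = 2132.10.
Efficiency loss = (6.900 − 1) × 309 = 1823.10.

1823.10 dollars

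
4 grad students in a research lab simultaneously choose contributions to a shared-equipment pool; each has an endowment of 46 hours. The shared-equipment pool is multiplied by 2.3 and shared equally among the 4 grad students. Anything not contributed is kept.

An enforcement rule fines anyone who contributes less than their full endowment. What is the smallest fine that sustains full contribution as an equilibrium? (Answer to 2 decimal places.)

19.55 hours

Given the others contribute fully, the best deviation is to contribute 0 (any partial contribution still incurs the fine and gives up units whose private return 0.5750 is below 1).
Deviating from 46 to 0 saves 46 hours but forfeits the deviator's share of the drop in the shared-equipment pool: 2.3/4 × 46 = 26.45.
So the deviation gain is 46 − 26.45 = 19.55, and the fine must be at least 19.55 hours to wipe it out.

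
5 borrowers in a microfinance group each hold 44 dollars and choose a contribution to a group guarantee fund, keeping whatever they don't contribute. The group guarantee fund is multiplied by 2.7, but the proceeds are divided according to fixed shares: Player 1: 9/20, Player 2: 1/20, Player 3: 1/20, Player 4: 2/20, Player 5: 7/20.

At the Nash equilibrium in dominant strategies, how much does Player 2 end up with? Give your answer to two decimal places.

Player j's private return per contributed unit is 2.7 × (j's share). Contributing is weakly dominant for j when that share is at least 1/2.7 = 0.3704, and contributing 0 is dominant otherwise.
The only share above 0.3704 is Player 1's 9/20, contributing 44; the remaining 4 contribute 0. Total contributed: 44.
Player 2 keeps 44 and receives 2.7 × 44 × 1/20 = 5.94 from the group guarantee fund, for a payoff of 49.94.

49.94 dollars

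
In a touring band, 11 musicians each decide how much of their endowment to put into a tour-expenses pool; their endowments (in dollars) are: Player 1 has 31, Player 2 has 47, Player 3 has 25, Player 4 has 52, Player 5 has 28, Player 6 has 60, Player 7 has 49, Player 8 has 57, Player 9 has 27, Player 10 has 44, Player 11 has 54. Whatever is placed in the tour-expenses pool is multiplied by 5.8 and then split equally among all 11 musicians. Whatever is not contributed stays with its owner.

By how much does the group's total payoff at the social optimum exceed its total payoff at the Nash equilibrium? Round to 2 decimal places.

The private return per contributed unit is 5.8/11 = 0.5273 < 1 for every player regardless of endowment, so the Nash equilibrium is zero contribution and the group total is Σ E_j = 31 + 47 + 25 + 52 + 28 + 60 + 49 + 57 + 27 + 44 + 54 = 474.
Each contributed unit returns 5.800 to the group, so the social optimum is full contribution by everyone: group total = 5.800 × 474 = 2749.20.
Efficiency loss = (5.800 − 1) × 474 = 2275.20.

2275.20 dollars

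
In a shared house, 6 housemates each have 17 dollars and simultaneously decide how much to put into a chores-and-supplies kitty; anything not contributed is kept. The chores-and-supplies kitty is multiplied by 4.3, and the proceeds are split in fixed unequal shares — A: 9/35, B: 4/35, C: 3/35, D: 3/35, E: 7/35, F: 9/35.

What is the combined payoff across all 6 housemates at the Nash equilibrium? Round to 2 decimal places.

Player j's private return per contributed unit is 4.3 × (j's share). Contributing is weakly dominant for j when that share is at least 1/4.3 = 0.2326, and contributing 0 is dominant otherwise.
A and F clear that bar, contributing 17 each; the remaining 4 contribute 0. Total contributed: 34.
The chores-and-supplies kitty pays out 4.3 × 34 = 146.20 in total (split across the unequal shares, but the aggregate is all that matters for the group sum).
The 4 free-riders keep 17 each, adding 68. Group total = 68 + 146.20 = 214.20.

214.20 dollars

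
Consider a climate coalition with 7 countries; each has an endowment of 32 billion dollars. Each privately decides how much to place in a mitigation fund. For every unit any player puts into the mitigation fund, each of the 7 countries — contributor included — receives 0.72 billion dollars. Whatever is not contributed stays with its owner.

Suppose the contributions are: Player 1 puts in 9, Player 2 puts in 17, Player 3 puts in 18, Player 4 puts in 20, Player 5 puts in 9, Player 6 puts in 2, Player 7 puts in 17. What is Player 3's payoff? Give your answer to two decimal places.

80.24 billion dollars

Total contributed: 9 + 17 + 18 + 20 + 9 + 2 + 17 = 92.
Each receives 0.72 × 92 = 66.24 from the mitigation fund.
Player 3 keeps 32 − 18 = 14, so Player 3's payoff is 14 + 66.24 = 80.24.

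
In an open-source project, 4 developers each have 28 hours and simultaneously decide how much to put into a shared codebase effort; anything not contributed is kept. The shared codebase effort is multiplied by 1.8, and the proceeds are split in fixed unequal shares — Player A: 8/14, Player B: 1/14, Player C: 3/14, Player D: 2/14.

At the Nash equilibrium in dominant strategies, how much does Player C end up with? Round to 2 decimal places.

38.80 hours

Each unit j contributes comes back to j as 1.8 × (j's share), so j prefers to contribute only if that share exceeds 1/1.8 = 0.5556; otherwise keeping the unit dominates.
The only share above 0.5556 is Player A's 8/14, contributing 28; the remaining 3 contribute 0. Total contributed: 28.
Player C keeps 28 and receives 1.8 × 28 × 3/14 = 10.80 from the shared codebase effort, for a payoff of 38.80.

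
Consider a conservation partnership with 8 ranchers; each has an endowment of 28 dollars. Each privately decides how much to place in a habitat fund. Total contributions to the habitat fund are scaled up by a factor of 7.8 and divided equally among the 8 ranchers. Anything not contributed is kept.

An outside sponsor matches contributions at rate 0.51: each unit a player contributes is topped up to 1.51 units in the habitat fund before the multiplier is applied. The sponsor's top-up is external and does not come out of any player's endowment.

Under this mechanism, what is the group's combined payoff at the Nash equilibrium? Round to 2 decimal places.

2638.27 dollars

With the mechanism, a contributed unit returns 7.8 × 1.51 / 8 = 1.4723 per unit of net cost to the contributor — now above 1 — so contributing fully is weakly dominant for every player.
At the Nash equilibrium everyone contributes 28. Group total payoff = 7.8 × 1.51 × 224 = 2638.27.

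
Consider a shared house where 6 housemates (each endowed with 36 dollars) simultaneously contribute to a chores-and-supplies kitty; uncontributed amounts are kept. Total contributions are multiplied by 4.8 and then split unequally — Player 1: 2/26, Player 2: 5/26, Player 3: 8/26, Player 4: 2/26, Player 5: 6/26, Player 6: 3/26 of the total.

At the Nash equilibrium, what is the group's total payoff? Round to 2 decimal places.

489.60 dollars

Each unit j contributes comes back to j as 4.8 × (j's share), so j prefers to contribute only if that share exceeds 1/4.8 = 0.2083; otherwise keeping the unit dominates.
Player 3 and Player 5 clear that bar, contributing 36 each; the remaining 4 contribute 0. Total contributed: 72.
The chores-and-supplies kitty pays out 4.8 × 72 = 345.60 in total (split across the unequal shares, but the aggregate is all that matters for the group sum).
The 4 free-riders keep 36 each, adding 144. Group total = 144 + 345.60 = 489.60.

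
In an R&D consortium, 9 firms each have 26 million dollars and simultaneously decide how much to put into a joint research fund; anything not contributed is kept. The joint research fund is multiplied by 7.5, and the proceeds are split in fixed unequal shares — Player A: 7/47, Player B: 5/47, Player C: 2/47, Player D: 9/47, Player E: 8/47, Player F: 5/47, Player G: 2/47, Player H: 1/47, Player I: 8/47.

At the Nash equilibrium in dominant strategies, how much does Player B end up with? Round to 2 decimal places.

108.98 million dollars

Each unit j contributes comes back to j as 7.5 × (j's share), so j prefers to contribute only if that share exceeds 1/7.5 = 0.1333; otherwise keeping the unit dominates.
Player A, Player D, Player E and Player I are above the threshold, contributing 26 each; the remaining 5 contribute 0. Total contributed: 104.
Player B keeps 26 and receives 7.5 × 104 × 5/47 = 82.98 from the joint research fund, for a payoff of 108.98.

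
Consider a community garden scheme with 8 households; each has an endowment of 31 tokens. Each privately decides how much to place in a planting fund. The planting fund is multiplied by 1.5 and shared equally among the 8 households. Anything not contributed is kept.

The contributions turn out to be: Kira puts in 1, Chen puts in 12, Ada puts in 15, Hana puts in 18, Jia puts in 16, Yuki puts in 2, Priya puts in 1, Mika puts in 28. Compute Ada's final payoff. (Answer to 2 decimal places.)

33.44 tokens

Total contributed: 1 + 12 + 15 + 18 + 16 + 2 + 1 + 28 = 93.
Each receives 1.5 × 93 / 8 = 17.44 from the planting fund.
Ada keeps 31 − 15 = 16, so Ada's payoff is 16 + 17.44 = 33.44.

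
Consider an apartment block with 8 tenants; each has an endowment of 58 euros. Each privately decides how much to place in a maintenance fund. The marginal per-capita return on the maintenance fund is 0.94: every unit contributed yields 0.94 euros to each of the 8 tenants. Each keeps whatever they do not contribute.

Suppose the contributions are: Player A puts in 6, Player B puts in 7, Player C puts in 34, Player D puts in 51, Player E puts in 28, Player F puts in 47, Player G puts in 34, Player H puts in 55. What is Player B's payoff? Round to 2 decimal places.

297.28 euros

Total contributed: 6 + 7 + 34 + 51 + 28 + 47 + 34 + 55 = 262.
Each receives 0.94 × 262 = 246.28 from the maintenance fund.
Player B keeps 58 − 7 = 51, so Player B's payoff is 51 + 246.28 = 297.28.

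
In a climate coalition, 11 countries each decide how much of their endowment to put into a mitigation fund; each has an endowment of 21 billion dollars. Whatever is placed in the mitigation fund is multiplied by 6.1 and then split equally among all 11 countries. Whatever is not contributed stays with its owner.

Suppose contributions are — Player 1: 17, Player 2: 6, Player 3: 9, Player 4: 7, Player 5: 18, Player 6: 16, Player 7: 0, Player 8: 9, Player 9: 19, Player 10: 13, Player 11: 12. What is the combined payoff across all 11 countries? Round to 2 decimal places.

Total contributed: 17 + 6 + 9 + 7 + 18 + 16 + 0 + 9 + 19 + 13 + 12 = 126; total kept: 11 × 21 − 126 = 105.
The mitigation fund pays out 6.1 × 126 = 768.60 in aggregate.
Group total = 105 + 768.60 = 873.60.

873.60 billion dollars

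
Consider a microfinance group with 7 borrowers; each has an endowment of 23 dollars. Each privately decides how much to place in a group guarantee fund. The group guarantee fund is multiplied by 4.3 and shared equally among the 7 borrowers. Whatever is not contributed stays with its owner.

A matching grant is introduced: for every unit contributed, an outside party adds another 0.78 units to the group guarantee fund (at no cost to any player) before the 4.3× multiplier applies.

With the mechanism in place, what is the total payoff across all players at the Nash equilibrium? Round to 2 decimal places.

1232.29 dollars

Under the mechanism each unit contributed yields 4.3 × 1.78 / 7 = 1.0934 back to its contributor per unit of net cost, which exceeds 1, making full contribution the dominant choice for everyone.
At the Nash equilibrium everyone contributes 23. Group total payoff = 4.3 × 1.78 × 161 = 1232.29.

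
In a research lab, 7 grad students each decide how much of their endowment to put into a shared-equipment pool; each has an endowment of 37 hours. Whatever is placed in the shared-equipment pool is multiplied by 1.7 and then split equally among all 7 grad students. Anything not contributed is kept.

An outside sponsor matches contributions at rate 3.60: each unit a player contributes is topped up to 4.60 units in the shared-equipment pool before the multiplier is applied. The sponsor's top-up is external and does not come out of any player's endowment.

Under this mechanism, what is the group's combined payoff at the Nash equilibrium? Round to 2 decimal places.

With the mechanism, a contributed unit returns 1.7 × 4.60 / 7 = 1.1171 per unit of net cost to the contributor — now above 1 — so contributing fully is weakly dominant for every player.
So the Nash equilibrium is full contribution by all 7; the group earns 1.7 × 4.60 × 259 = 2025.38.

2025.38 hours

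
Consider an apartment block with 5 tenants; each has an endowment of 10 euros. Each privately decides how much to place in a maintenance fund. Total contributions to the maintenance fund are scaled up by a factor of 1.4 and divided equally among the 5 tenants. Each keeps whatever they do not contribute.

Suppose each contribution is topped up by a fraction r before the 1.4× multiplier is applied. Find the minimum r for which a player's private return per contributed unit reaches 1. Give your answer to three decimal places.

With matching at rate r, one contributed unit becomes (1 + r) in the maintenance fund and returns 1.4 × (1 + r) / 5 to the contributor.
Setting this equal to 1: 1 + r = 5/1.4 = 3.5714.
So the minimum matching rate is r = 3.5714 − 1 = 2.571.

2.571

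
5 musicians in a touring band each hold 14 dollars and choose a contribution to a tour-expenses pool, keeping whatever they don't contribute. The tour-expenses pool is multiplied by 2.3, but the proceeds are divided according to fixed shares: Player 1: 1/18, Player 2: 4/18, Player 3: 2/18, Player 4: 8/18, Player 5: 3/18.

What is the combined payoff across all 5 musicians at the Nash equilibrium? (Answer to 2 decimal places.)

88.20 dollars

A player with share s gets back 2.3·s per unit contributed, so full contribution is dominant for anyone with s > 1/2.3 = 0.4348 and zero contribution is dominant for anyone below.
Only Player 4 (8/18) clears that bar, contributing 14; the remaining 4 contribute 0. Total contributed: 14.
The tour-expenses pool pays out 2.3 × 14 = 32.20 in total (split across the unequal shares, but the aggregate is all that matters for the group sum).
The 4 free-riders keep 14 each, adding 56. Group total = 56 + 32.20 = 88.20.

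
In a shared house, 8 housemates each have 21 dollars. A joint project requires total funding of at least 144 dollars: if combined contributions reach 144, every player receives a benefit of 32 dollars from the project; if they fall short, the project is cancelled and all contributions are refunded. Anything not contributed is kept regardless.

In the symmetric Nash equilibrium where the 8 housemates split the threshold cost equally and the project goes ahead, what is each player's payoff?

Equal share of the threshold: 144/8 = 18.
At this profile no one gains by cutting their contribution: any cut drops the total below 144, the project is cancelled, contributions are refunded, and the deviator ends with 21, which is less than 21 − 18 + 32 = 35. Contributing more than 18 just wastes the excess. So contributing exactly 18 is a best response.
Each player's payoff: 21 − 18 + 32 = 35.

35 dollars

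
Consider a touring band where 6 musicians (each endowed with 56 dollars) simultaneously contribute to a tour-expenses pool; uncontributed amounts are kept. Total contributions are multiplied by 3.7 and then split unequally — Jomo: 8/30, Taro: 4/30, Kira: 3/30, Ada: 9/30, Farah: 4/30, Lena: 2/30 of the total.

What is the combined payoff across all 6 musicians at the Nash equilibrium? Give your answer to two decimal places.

A player with share s gets back 3.7·s per unit contributed, so full contribution is dominant for anyone with s > 1/3.7 = 0.2703 and zero contribution is dominant for anyone below.
Only Ada (9/30) clears that bar, contributing 56; the remaining 5 contribute 0. Total contributed: 56.
The tour-expenses pool pays out 3.7 × 56 = 207.20 in total (split across the unequal shares, but the aggregate is all that matters for the group sum).
The 5 free-riders keep 56 each, adding 280. Group total = 280 + 207.20 = 487.20.

487.20 dollars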